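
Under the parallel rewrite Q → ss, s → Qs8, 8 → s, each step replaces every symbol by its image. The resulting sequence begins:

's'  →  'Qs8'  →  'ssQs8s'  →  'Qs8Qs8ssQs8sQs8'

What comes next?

ssQs8sssQs8sQs8Qs8ssQs8sQs8ssQs8s

φ(Qs8Qs8ssQs8sQs8) expands symbol-by-symbol to ss Qs8 s ss Qs8 s Qs8 Qs8 ss Qs8 s Qs8 ss Qs8 s; joining the 15 pieces gives the next term.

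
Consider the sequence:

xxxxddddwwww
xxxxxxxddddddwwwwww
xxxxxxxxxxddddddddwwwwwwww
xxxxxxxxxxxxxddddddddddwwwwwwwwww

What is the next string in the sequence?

Reading off run lengths: x runs 4, 7, 10, 13; d runs 4, 6, 8, 10; w runs 4, 6, 8, 10 — each is linear in n, where the shown terms are n = 2, 3, 4, 5.
Setting n = 6 gives 16, 12, 12 characters in each block.

xxxxxxxxxxxxxxxxddddddddddddwwwwwwwwwwww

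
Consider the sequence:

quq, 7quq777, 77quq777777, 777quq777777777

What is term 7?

777777quq777777777777777777

Each term wraps the previous one in 7 on the left and 777 on the right.
From 777quq777777777, 3 further steps: 777quq777777777 → 7777quq777777777777 → 77777quq777777777777777 → (answer).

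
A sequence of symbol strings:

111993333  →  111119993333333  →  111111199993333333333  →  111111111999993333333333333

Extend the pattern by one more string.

Each string has the form 1^{2n+1} 9^{n+1} 3^{3n+1} (n = 1, 2, …).
Setting n = 5 gives 11, 6, 16 characters in each block.

111111111119999993333333333333333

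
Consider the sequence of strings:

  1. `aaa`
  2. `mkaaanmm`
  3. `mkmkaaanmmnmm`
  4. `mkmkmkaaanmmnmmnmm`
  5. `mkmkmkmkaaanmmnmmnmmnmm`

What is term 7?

Each term wraps the previous one in mk on the left and nmm on the right.
From mkmkmkmkaaanmmnmmnmmnmm, 2 further steps: mkmkmkmkaaanmmnmmnmmnmm → mkmkmkmkmkaaanmmnmmnmmnmmnmm → (answer).

mkmkmkmkmkmkaaanmmnmmnmmnmmnmmnmm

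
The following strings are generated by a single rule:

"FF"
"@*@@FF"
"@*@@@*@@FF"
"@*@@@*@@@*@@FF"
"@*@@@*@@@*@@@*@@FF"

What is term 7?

The strings grow by a fixed prefix @*@@ each time.
From @*@@@*@@@*@@@*@@FF, 2 further steps: @*@@@*@@@*@@@*@@FF → @*@@@*@@@*@@@*@@@*@@FF → (answer).

@*@@@*@@@*@@@*@@@*@@@*@@FF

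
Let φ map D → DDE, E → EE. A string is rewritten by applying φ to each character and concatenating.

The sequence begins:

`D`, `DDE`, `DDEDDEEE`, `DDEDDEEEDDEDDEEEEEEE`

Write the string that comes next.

Replace each of the 20 characters of DDEDDEEEDDEDDEEEEEEE in place — DDE DDE EE DDE DDE EE EE EE DDE DDE EE DDE DDE EE EE EE EE EE EE EE — and concatenate.

DDEDDEEEDDEDDEEEEEEEDDEDDEEEDDEDDEEEEEEEEEEEEEEE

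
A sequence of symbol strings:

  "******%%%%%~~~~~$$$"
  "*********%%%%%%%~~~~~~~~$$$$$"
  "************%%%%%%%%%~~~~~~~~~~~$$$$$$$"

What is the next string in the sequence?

Each string has the form *^{3n} %^{2n+1} ~^{3n-1} $^{2n-1}, where the shown terms are n = 2, 3, 4.
For the next term, n = 5, so the run lengths are 15, 11, 14, 9.

***************%%%%%%%%%%%~~~~~~~~~~~~~~$$$$$$$$$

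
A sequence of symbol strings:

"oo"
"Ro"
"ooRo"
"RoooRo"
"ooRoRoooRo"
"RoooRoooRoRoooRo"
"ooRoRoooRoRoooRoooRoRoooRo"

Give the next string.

Each term (from the third on) is the two preceding terms concatenated in order: term 3 = oo·Ro = ooRo.
So term 8 is RoooRoooRoRoooRo·ooRoRoooRoRoooRoooRoRoooRo.

RoooRoooRoRoooRoooRoRoooRoRoooRoooRoRoooRo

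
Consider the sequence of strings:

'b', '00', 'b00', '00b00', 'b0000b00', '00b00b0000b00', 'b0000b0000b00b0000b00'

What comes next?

This is a Fibonacci-style word recurrence s(k) = s(k−2)·s(k−1): e.g. b·00 = b00.
Continuing: 00b00b0000b00 · b0000b0000b00b0000b00 gives term 8.

00b00b0000b00b0000b0000b00b0000b00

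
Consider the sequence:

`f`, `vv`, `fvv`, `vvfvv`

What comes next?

Each term (from the third on) is the two preceding terms concatenated in order: term 3 = f·vv = fvv.
So term 5 is fvv·vvfvv.

fvvvvfvv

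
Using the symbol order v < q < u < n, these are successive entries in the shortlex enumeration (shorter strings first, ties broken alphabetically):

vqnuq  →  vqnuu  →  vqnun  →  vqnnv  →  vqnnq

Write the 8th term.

vuvvv

Stepping forward 3 times from vqnnq: vqnnq → vqnnu → vqnnn, then the target.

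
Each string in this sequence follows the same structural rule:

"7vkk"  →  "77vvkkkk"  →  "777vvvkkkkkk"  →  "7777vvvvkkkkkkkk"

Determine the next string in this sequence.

The n-th term is n 7's then n v's then 2n k's (n = 1, 2, …).
For the next term, n = 5, so the run lengths are 5, 5, 10.

77777vvvvvkkkkkkkkkk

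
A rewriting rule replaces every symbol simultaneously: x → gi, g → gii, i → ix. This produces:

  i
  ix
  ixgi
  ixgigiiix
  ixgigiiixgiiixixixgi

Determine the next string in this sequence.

ixgigiiixgiiixixixgigiiixixixgiixgiixgigiiix

Applying the rule to each of the 20 symbols of ixgigiiixgiiixixixgi gives the pieces ix gi gii ix gii ix ix ix gi gii ix ix ix gi ix gi ix gi gii ix, which concatenate to the answer.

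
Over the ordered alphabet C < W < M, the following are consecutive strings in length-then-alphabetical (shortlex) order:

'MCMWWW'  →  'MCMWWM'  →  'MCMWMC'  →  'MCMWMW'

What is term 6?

MCMMCC

Stepping forward 2 times from MCMWMW: MCMWMW → MCMWMM, then the target.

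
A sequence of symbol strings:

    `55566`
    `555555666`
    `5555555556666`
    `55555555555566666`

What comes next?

555555555555555666666

The n-th term is 3n 5's then n+1 6's (n = 1, 2, …).
For the next term, n = 5, so the run lengths are 15, 6.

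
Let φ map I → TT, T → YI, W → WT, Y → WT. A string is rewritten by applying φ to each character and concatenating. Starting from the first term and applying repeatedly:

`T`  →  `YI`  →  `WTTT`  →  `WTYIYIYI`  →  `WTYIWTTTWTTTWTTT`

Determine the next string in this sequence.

WTYIWTTTWTYIYIYIWTYIYIYIWTYIYIYI

Applying the rule to each of the 16 symbols of WTYIWTTTWTTTWTTT gives the pieces WT YI WT TT WT YI YI YI WT YI YI YI WT YI YI YI, which concatenate to the answer.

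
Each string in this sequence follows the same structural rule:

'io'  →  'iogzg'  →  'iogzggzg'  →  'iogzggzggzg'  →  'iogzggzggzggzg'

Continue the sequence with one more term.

Every step adds gzg to the end: s(k+1) = s(k)·gzg.
One more step from iogzggzggzggzg gives the answer.

iogzggzggzggzggzg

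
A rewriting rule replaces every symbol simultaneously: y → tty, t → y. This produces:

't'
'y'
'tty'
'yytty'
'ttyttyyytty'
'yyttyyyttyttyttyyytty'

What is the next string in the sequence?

Rewriting the 21 symbols of yyttyyyttyttyttyyytty one by one yields tty tty y y tty tty tty y y tty y y tty y y tty tty tty y y tty; concatenated:

ttyttyyyttyttyttyyyttyyyttyyyttyttyttyyytty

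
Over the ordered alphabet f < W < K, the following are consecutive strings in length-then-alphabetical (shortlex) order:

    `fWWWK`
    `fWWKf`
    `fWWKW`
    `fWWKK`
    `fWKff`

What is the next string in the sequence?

Find the rightmost character of fWKff below K, bump it to the next letter, and reset everything to its right to f.

fWKfW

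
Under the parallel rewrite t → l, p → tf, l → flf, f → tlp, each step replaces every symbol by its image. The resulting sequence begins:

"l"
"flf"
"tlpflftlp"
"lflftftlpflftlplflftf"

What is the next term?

Replace each of the 21 characters of lflftftlpflftlplflftf in place — flf tlp flf tlp l tlp l flf tf tlp flf tlp l flf tf flf tlp flf tlp l tlp — and concatenate.

flftlpflftlpltlplflftftlpflftlplflftfflftlpflftlpltlp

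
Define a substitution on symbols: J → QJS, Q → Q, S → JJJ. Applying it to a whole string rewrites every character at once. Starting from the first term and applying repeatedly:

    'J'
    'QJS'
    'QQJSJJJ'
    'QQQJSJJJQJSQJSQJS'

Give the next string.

Replace each of the 17 characters of QQQJSJJJQJSQJSQJS in place — Q Q Q QJS JJJ QJS QJS QJS Q QJS JJJ Q QJS JJJ Q QJS JJJ — and concatenate.

QQQQJSJJJQJSQJSQJSQQJSJJJQQJSJJJQQJSJJJ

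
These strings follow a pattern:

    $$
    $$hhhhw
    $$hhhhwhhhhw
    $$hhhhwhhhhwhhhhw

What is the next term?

The strings grow by a fixed suffix hhhhw each time.
Applying this once more to $$hhhhwhhhhwhhhhw:

$$hhhhwhhhhwhhhhwhhhhw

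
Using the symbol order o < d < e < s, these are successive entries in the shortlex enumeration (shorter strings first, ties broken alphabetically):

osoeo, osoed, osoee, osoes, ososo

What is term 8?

Stepping forward 3 times from ososo: ososo → ososd → osose, then the target.

ososs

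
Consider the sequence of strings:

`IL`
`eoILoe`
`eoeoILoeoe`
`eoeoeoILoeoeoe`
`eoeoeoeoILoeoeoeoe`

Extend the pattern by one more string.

Each term wraps the previous one in eo on the left and oe on the right.
Applying this once more to eoeoeoeoILoeoeoeoe:

eoeoeoeoeoILoeoeoeoeoe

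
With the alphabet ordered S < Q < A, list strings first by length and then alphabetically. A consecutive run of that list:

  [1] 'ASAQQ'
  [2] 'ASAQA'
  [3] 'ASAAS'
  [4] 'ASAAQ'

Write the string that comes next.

ASAAA

Find the rightmost character of ASAAQ below A, bump it to the next letter, and reset everything to its right to S.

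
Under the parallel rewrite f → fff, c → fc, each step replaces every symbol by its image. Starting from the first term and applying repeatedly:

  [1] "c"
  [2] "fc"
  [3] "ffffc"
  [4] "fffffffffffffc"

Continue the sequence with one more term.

Replace each of the 14 characters of fffffffffffffc in place — fff fff fff fff fff fff fff fff fff fff fff fff fff fc — and concatenate.

ffffffffffffffffffffffffffffffffffffffffc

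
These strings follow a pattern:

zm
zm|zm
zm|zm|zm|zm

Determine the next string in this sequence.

Every step duplicates the string with '|' between the halves.
Doubling zm|zm|zm|zm with '|' between the halves:

zm|zm|zm|zm|zm|zm|zm|zm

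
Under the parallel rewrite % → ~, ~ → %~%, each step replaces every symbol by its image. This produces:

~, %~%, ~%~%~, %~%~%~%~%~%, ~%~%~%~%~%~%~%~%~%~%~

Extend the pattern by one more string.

Rewriting the 21 symbols of ~%~%~%~%~%~%~%~%~%~%~ one by one yields %~% ~ %~% ~ %~% ~ %~% ~ %~% ~ %~% ~ %~% ~ %~% ~ %~% ~ %~% ~ %~%; concatenated:

%~%~%~%~%~%~%~%~%~%~%~%~%~%~%~%~%~%~%~%~%~%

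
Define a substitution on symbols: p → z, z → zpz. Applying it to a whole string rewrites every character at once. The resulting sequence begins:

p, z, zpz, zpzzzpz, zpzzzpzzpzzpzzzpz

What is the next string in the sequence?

zpzzzpzzpzzpzzzpzzpzzzpzzpzzzpzzpzzpzzzpz

Applying the rule to each of the 17 symbols of zpzzzpzzpzzpzzzpz gives the pieces zpz z zpz zpz zpz z zpz zpz z zpz zpz z zpz zpz zpz z zpz, which concatenate to the answer.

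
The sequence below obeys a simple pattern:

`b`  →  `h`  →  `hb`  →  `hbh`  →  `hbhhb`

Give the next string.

hbhhbhbh

From term 3 onward, concatenate the last term with the second-to-last: h·b = hb, hb·h = hbh, …
So term 6 is hbhhb·hbh.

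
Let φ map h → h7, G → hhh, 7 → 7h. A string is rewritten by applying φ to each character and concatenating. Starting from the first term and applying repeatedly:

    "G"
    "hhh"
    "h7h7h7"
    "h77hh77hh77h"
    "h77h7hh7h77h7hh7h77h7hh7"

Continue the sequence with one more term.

h77h7hh77hh7h77hh77h7hh77hh7h77hh77h7hh77hh7h77h

Applying the rule to each of the 24 symbols of h77h7hh7h77h7hh7h77h7hh7 gives the pieces h7 7h 7h h7 7h h7 h7 7h h7 7h 7h h7 7h h7 h7 7h h7 7h 7h h7 7h h7 h7 7h, which concatenate to the answer.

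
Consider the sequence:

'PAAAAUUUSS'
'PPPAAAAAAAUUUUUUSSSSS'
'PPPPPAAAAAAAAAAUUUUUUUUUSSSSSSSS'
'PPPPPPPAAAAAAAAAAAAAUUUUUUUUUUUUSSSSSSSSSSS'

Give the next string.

Each string has the form P^{2n-1} A^{3n+1} U^{3n} S^{3n-1} (n = 1, 2, …).
For the next term, n = 5, so the run lengths are 9, 16, 15, 14.

PPPPPPPPPAAAAAAAAAAAAAAAAUUUUUUUUUUUUUUUSSSSSSSSSSSSSS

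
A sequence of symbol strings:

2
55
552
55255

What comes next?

Each term (from the third on) is the previous term followed by the one before it: term 3 = 55·2 = 552.
Continuing: 55255 · 552 gives term 5.

55255552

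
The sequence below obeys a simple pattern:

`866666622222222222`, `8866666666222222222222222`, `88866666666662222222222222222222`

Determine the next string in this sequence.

888866666666666622222222222222222222222

Term n consists of n-1 8's, followed by 2n+2 6's, followed by 4n+3 2's, where the shown terms are n = 2, 3, 4.
At n = 5 the blocks have lengths 4, 12, 23.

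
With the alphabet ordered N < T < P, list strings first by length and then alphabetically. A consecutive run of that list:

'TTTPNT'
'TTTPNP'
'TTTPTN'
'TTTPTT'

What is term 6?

Advancing 2 positions from TTTPTT through TTTPTT → TTTPTP reaches term 6.

TTTPPN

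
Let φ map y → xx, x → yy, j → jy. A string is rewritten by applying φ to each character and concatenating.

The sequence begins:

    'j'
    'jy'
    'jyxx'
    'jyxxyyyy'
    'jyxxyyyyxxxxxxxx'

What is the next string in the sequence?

Rewriting the 16 symbols of jyxxyyyyxxxxxxxx one by one yields jy xx yy yy xx xx xx xx yy yy yy yy yy yy yy yy; concatenated:

jyxxyyyyxxxxxxxxyyyyyyyyyyyyyyyy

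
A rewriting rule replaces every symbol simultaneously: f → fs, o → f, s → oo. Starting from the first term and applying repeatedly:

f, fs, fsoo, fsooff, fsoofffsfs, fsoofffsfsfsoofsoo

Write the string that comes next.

fsoofffsfsfsoofsoofsoofffsooff

Applying the rule to each of the 18 symbols of fsoofffsfsfsoofsoo gives the pieces fs oo f f fs fs fs oo fs oo fs oo f f fs oo f f, which concatenate to the answer.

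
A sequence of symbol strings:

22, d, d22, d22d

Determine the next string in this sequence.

From term 3 onward, concatenate the last term with the second-to-last: d·22 = d22, d22·d = d22d, …
So term 5 is d22d·d22.

d22dd22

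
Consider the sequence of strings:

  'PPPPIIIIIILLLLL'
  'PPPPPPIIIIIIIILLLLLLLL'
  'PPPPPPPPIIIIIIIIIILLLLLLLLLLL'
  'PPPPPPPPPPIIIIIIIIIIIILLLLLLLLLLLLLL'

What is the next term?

PPPPPPPPPPPPIIIIIIIIIIIIIILLLLLLLLLLLLLLLLL

Term n consists of 2n P's, followed by 2n+2 I's, followed by 3n-1 L's, where the shown terms are n = 2, 3, 4, 5.
Setting n = 6 gives 12, 14, 17 characters in each block.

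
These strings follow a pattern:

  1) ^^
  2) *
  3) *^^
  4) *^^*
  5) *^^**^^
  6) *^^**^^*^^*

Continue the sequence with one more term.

Each term (from the third on) is the previous term followed by the one before it: term 3 = *·^^ = *^^.
So term 7 is *^^**^^*^^*·*^^**^^.

*^^**^^*^^**^^**^^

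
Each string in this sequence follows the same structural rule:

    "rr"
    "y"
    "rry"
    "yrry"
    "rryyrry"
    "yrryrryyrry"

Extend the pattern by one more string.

Each term (from the third on) is the two preceding terms concatenated in order: term 3 = rr·y = rry.
The next term joins rryyrry and yrryrryyrry.

rryyrryyrryrryyrry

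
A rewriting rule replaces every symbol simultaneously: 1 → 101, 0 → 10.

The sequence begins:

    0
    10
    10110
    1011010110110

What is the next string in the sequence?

Rewriting the 13 symbols of 1011010110110 one by one yields 101 10 101 101 10 101 10 101 101 10 101 101 10; concatenated:

1011010110110101101011011010110110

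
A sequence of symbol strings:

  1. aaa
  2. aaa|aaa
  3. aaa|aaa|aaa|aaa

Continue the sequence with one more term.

aaa|aaa|aaa|aaa|aaa|aaa|aaa|aaa

Every step duplicates the string with '|' between the halves.
So the next term is two copies of aaa|aaa|aaa|aaa with '|' between the halves.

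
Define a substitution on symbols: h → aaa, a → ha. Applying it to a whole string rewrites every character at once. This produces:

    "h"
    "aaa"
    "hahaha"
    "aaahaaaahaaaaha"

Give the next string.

φ(aaahaaaahaaaaha) expands symbol-by-symbol to ha ha ha aaa ha ha ha ha aaa ha ha ha ha aaa ha; joining the 15 pieces gives the next term.

hahahaaaahahahahaaaahahahahaaaaha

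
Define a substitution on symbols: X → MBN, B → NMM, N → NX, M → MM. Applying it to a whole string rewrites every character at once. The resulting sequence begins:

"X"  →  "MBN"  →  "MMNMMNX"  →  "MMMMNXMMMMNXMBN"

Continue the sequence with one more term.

Rewriting the 15 symbols of MMMMNXMMMMNXMBN one by one yields MM MM MM MM NX MBN MM MM MM MM NX MBN MM NMM NX; concatenated:

MMMMMMMMNXMBNMMMMMMMMNXMBNMMNMMNX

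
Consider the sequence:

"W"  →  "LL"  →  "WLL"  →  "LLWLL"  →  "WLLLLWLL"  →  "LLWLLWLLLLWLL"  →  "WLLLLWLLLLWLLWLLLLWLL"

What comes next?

From term 3 onward, concatenate the second-to-last term with the last: W·LL = WLL, LL·WLL = LLWLL, …
Continuing: LLWLLWLLLLWLL · WLLLLWLLLLWLLWLLLLWLL gives term 8.

LLWLLWLLLLWLLWLLLLWLLLLWLLWLLLLWLL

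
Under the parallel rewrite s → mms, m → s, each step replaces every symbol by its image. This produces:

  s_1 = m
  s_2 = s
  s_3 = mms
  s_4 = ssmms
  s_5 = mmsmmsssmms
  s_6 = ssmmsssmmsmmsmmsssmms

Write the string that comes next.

mmsmmsssmmsmmsmmsssmmsssmmsssmmsmmsmmsssmms

Applying the rule to each of the 21 symbols of ssmmsssmmsmmsmmsssmms gives the pieces mms mms s s mms mms mms s s mms s s mms s s mms mms mms s s mms, which concatenate to the answer.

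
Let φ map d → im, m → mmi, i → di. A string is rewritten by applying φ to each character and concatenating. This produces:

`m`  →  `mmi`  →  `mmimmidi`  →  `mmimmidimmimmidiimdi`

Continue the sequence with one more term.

Rewriting the 20 symbols of mmimmidimmimmidiimdi one by one yields mmi mmi di mmi mmi di im di mmi mmi di mmi mmi di im di di mmi im di; concatenated:

mmimmidimmimmidiimdimmimmidimmimmidiimdidimmiimdi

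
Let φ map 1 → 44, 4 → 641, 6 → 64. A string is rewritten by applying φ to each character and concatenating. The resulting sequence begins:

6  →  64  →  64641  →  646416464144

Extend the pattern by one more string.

Rewriting each symbol of 646416464144: 6→64, 4→641, 6→64, 4→641, 1→44, 6→64, 4→641, 6→64, 4→641, 1→44, 4→641, 4→641, which concatenates to 64 641 64 641 44 64 641 64 641 44 641 641.

646416464144646416464144641641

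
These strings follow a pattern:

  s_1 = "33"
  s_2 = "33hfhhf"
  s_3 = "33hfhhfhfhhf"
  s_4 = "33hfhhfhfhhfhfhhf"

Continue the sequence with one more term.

Each term is the previous one with hfhhf appended.
Applying this once more to 33hfhhfhfhhfhfhhf:

33hfhhfhfhhfhfhhfhfhhf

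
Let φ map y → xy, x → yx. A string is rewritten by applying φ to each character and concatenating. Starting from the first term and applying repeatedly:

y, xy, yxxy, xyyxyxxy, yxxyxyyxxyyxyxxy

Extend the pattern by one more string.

Rewriting the 16 symbols of yxxyxyyxxyyxyxxy one by one yields xy yx yx xy yx xy xy yx yx xy xy yx xy yx yx xy; concatenated:

xyyxyxxyyxxyxyyxyxxyxyyxxyyxyxxy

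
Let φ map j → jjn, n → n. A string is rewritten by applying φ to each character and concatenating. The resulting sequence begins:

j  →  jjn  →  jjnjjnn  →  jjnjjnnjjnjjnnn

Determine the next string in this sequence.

jjnjjnnjjnjjnnnjjnjjnnjjnjjnnnn

φ(jjnjjnnjjnjjnnn) expands symbol-by-symbol to jjn jjn n jjn jjn n n jjn jjn n jjn jjn n n n; joining the 15 pieces gives the next term.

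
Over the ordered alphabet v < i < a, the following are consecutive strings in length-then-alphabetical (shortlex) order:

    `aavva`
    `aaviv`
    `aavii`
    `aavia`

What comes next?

The successor of aavia increments the rightmost position that isn't already a and resets every position after it to v.

aavav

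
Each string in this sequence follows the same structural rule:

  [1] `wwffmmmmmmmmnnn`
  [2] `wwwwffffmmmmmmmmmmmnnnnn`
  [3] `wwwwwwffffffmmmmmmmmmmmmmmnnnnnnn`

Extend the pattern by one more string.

Reading off run lengths: w runs 2, 4, 6; f runs 2, 4, 6; m runs 8, 11, 14; n runs 3, 5, 7 — each is linear in n, where the shown terms are n = 2, 3, 4.
At n = 5 the blocks have lengths 8, 8, 17, 9.

wwwwwwwwffffffffmmmmmmmmmmmmmmmmmnnnnnnnnn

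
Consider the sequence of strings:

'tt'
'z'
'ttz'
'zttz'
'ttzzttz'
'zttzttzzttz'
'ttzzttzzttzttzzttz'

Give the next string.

Each term (from the third on) is the two preceding terms concatenated in order: term 3 = tt·z = ttz.
So term 8 is zttzttzzttz·ttzzttzzttzttzzttz.

zttzttzzttzttzzttzzttzttzzttz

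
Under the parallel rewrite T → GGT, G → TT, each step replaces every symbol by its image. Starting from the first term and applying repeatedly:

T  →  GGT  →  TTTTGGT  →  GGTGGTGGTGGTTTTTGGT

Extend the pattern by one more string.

TTTTGGTTTTTGGTTTTTGGTTTTTGGTGGTGGTGGTGGTTTTTGGT

φ(GGTGGTGGTGGTTTTTGGT) expands symbol-by-symbol to TT TT GGT TT TT GGT TT TT GGT TT TT GGT GGT GGT GGT GGT TT TT GGT; joining the 19 pieces gives the next term.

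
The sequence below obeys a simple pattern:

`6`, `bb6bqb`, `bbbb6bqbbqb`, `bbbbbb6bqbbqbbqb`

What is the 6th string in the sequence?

bbbbbbbbbb6bqbbqbbqbbqbbqb

Each term wraps the previous one in bb on the left and bqb on the right.
From bbbbbb6bqbbqbbqb, 2 further steps: bbbbbb6bqbbqbbqb → bbbbbbbb6bqbbqbbqbbqb → (answer).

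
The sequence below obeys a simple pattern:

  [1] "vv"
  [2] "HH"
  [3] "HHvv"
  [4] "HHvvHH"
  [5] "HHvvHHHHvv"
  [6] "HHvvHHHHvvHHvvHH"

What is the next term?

This is a Fibonacci-style word recurrence s(k) = s(k−1)·s(k−2): e.g. HH·vv = HHvv.
The next term joins HHvvHHHHvvHHvvHH and HHvvHHHHvv.

HHvvHHHHvvHHvvHHHHvvHHHHvv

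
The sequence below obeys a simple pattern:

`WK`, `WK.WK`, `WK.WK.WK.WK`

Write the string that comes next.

Every step duplicates the string with '.' between the halves.
So the next term is two copies of WK.WK.WK.WK with '.' between the halves.

WK.WK.WK.WK.WK.WK.WK.WK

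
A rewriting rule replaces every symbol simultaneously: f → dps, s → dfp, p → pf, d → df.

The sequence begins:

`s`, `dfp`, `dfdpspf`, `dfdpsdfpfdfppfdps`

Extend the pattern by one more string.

dfdpsdfpfdfpdfdpspfdpsdfdpspfpfdpsdfpfdfp

φ(dfdpsdfpfdfppfdps) expands symbol-by-symbol to df dps df pf dfp df dps pf dps df dps pf pf dps df pf dfp; joining the 17 pieces gives the next term.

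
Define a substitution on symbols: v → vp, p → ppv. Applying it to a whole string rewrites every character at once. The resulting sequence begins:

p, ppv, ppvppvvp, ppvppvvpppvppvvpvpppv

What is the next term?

Replace each of the 21 characters of ppvppvvpppvppvvpvpppv in place — ppv ppv vp ppv ppv vp vp ppv ppv ppv vp ppv ppv vp vp ppv vp ppv ppv ppv vp — and concatenate.

ppvppvvpppvppvvpvpppvppvppvvpppvppvvpvpppvvpppvppvppvvp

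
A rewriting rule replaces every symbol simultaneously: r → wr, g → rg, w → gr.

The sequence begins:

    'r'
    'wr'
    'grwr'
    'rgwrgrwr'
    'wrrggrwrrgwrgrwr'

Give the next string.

grwrwrrgrgwrgrwrwrrggrwrrgwrgrwr

Replace each of the 16 characters of wrrggrwrrgwrgrwr in place — gr wr wr rg rg wr gr wr wr rg gr wr rg wr gr wr — and concatenate.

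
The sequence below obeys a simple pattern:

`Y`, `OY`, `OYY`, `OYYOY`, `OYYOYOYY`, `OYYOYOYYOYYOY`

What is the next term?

OYYOYOYYOYYOYOYYOYOYY

Each term (from the third on) is the previous term followed by the one before it: term 3 = OY·Y = OYY.
So term 7 is OYYOYOYYOYYOY·OYYOYOYY.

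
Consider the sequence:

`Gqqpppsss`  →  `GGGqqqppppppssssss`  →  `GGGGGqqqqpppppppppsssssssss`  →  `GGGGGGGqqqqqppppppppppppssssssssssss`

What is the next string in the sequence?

The n-th term is 2n-1 G's then n+1 q's then 3n p's then 3n s's (n = 1, 2, …).
At n = 5 the blocks have lengths 9, 6, 15, 15.

GGGGGGGGGqqqqqqpppppppppppppppsssssssssssssss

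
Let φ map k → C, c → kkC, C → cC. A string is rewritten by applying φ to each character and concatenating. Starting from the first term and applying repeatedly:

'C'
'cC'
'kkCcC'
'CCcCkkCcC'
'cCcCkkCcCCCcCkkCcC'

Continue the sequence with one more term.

φ(cCcCkkCcCCCcCkkCcC) expands symbol-by-symbol to kkC cC kkC cC C C cC kkC cC cC cC kkC cC C C cC kkC cC; joining the 18 pieces gives the next term.

kkCcCkkCcCCCcCkkCcCcCcCkkCcCCCcCkkCcC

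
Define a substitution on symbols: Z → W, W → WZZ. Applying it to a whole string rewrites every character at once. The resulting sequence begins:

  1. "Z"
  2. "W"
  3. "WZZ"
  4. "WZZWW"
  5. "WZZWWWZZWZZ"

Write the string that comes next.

WZZWWWZZWZZWZZWWWZZWW

Apply φ to WZZWWWZZWZZ symbol by symbol: W→WZZ, Z→W, Z→W, W→WZZ, W→WZZ, W→WZZ, Z→W, Z→W, W→WZZ, Z→W, Z→W; joined: WZZ W W WZZ WZZ WZZ W W WZZ W W.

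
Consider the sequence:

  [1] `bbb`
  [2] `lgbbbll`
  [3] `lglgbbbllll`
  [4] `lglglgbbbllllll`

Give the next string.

lglglglgbbbllllllll

Each term wraps the previous one in lg on the left and ll on the right.
One more step from lglglgbbbllllll gives the answer.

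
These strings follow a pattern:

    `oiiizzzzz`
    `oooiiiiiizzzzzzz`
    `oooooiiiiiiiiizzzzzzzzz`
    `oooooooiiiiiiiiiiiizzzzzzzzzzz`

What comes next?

oooooooooiiiiiiiiiiiiiiizzzzzzzzzzzzz

Reading off run lengths: o runs 1, 3, 5, 7; i runs 3, 6, 9, 12; z runs 5, 7, 9, 11 — each is linear in n (n = 1, 2, …).
At n = 5 the blocks have lengths 9, 15, 13.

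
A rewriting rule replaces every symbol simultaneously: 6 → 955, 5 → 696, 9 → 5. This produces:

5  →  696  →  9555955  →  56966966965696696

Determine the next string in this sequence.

Applying the rule to each of the 17 symbols of 56966966965696696 gives the pieces 696 955 5 955 955 5 955 955 5 955 696 955 5 955 955 5 955, which concatenate to the answer.

69695559559555955955595569695559559555955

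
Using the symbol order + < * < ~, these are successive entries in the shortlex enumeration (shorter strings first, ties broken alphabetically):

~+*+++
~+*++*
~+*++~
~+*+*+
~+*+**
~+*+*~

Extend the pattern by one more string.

~+*+~+

Treat ~+*+*~ as a base-3 numeral over the given alphabet and add one, carrying through any trailing ~'s.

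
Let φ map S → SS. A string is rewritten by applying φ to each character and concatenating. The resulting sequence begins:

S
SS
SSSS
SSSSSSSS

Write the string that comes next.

SSSSSSSSSSSSSSSS

Rewriting each symbol of SSSSSSSS: S→SS, S→SS, S→SS, S→SS, S→SS, S→SS, S→SS, S→SS, which concatenates to SS SS SS SS SS SS SS SS.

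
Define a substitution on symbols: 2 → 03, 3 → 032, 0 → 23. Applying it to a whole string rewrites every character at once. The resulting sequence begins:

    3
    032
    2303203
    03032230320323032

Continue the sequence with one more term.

23032230320303032230320323032030322303203

Applying the rule to each of the 17 symbols of 03032230320323032 gives the pieces 23 032 23 032 03 03 032 23 032 03 23 032 03 032 23 032 03, which concatenate to the answer.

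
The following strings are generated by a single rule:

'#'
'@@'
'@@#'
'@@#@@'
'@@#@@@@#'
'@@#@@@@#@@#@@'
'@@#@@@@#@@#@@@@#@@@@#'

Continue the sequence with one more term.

Each term (from the third on) is the previous term followed by the one before it: term 3 = @@·# = @@#.
The next term joins @@#@@@@#@@#@@@@#@@@@# and @@#@@@@#@@#@@.

@@#@@@@#@@#@@@@#@@@@#@@#@@@@#@@#@@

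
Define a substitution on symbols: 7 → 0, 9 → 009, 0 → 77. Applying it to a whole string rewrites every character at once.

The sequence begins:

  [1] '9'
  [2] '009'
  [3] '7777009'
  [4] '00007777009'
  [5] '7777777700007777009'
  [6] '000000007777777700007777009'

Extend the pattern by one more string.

Rewriting the 27 symbols of 000000007777777700007777009 one by one yields 77 77 77 77 77 77 77 77 0 0 0 0 0 0 0 0 77 77 77 77 0 0 0 0 77 77 009; concatenated:

7777777777777777000000007777777700007777009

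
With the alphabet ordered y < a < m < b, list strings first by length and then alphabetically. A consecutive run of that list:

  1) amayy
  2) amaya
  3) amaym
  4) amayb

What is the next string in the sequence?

amaay

The successor of amayb increments the rightmost position that isn't already b and resets every position after it to y.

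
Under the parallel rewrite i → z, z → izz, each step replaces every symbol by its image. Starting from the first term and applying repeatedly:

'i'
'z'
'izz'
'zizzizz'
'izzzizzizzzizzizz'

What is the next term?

Replace each of the 17 characters of izzzizzizzzizzizz in place — z izz izz izz z izz izz z izz izz izz z izz izz z izz izz — and concatenate.

zizzizzizzzizzizzzizzizzizzzizzizzzizzizz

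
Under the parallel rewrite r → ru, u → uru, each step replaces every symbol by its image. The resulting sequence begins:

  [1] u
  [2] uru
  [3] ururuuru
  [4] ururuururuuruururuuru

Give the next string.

Replace each of the 21 characters of ururuururuuruururuuru in place — uru ru uru ru uru uru ru uru ru uru uru ru uru uru ru uru ru uru uru ru uru — and concatenate.

ururuururuuruururuururuuruururuuruururuururuuruururuuru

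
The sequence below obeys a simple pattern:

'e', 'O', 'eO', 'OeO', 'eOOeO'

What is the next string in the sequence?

OeOeOOeO

From term 3 onward, concatenate the second-to-last term with the last: e·O = eO, O·eO = OeO, …
So term 6 is OeO·eOOeO.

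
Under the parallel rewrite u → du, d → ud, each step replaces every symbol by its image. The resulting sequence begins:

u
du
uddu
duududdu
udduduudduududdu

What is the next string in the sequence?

Rewriting the 16 symbols of udduduudduududdu one by one yields du ud ud du ud du du ud ud du du ud du ud ud du; concatenated:

duududduudduduududduduudduududdu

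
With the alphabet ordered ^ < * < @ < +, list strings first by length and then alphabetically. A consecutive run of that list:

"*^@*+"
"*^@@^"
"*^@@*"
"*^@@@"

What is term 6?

*^@+^

Advancing 2 positions from *^@@@ through *^@@@ → *^@@+ reaches term 6.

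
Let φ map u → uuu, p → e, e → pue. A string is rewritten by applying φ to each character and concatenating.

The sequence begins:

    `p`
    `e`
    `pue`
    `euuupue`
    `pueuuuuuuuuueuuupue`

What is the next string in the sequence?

φ(pueuuuuuuuuueuuupue) expands symbol-by-symbol to e uuu pue uuu uuu uuu uuu uuu uuu uuu uuu uuu pue uuu uuu uuu e uuu pue; joining the 19 pieces gives the next term.

euuupueuuuuuuuuuuuuuuuuuuuuuuuuuuupueuuuuuuuuueuuupue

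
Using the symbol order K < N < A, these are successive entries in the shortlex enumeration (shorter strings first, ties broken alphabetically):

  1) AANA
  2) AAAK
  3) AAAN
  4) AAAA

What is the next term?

AAAA is the last string of length 4, so the next is the first of length 5: K repeated 5 times.

KKKKK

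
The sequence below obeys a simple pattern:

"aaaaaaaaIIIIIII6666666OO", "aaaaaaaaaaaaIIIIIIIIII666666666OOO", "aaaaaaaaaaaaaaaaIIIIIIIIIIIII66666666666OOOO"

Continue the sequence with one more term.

Term n consists of 4n a's, followed by 3n+1 I's, followed by 2n+3 6's, followed by n O's, where the shown terms are n = 2, 3, 4.
For the next term, n = 5, so the run lengths are 20, 16, 13, 5.

aaaaaaaaaaaaaaaaaaaaIIIIIIIIIIIIIIII6666666666666OOOOO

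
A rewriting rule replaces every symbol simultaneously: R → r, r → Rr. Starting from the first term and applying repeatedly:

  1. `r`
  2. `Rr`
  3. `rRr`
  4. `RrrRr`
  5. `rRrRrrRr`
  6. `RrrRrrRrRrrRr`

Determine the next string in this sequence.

rRrRrrRrRrrRrrRrRrrRr

Replace each of the 13 characters of RrrRrrRrRrrRr in place — r Rr Rr r Rr Rr r Rr r Rr Rr r Rr — and concatenate.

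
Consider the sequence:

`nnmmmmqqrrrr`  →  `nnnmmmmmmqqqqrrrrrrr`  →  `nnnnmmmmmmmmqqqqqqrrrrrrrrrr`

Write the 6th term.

Term n consists of n+1 n's, followed by 2n+2 m's, followed by 2n q's, followed by 3n+1 r's (n = 1, 2, …).
Setting n = 6 gives 7, 14, 12, 19 characters in each block.

nnnnnnnmmmmmmmmmmmmmmqqqqqqqqqqqqrrrrrrrrrrrrrrrrrrr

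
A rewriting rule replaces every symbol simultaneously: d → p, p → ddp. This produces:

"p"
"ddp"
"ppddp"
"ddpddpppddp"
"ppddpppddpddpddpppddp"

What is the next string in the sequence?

ddpddpppddpddpddpppddpppddpppddpddpddpppddp

Replace each of the 21 characters of ppddpppddpddpddpppddp in place — ddp ddp p p ddp ddp ddp p p ddp p p ddp p p ddp ddp ddp p p ddp — and concatenate.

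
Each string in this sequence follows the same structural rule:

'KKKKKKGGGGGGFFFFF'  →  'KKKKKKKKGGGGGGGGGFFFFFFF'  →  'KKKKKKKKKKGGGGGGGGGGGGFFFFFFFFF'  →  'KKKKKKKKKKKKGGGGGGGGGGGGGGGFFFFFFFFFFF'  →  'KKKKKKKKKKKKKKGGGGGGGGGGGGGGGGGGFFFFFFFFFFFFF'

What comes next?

The n-th term is 2n+2 K's then 3n G's then 2n+1 F's, where the shown terms are n = 2, 3, 4, 5, 6.
At n = 7 the blocks have lengths 16, 21, 15.

KKKKKKKKKKKKKKKKGGGGGGGGGGGGGGGGGGGGGFFFFFFFFFFFFFFF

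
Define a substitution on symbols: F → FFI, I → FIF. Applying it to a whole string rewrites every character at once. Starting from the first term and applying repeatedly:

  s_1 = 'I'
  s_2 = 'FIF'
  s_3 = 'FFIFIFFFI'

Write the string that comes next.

FFIFFIFIFFFIFIFFFIFFIFFIFIF

Expanding FFIFIFFFI: F→FFI, F→FFI, I→FIF, F→FFI, I→FIF, F→FFI, F→FFI, F→FFI, I→FIF. Concatenated: FFI FFI FIF FFI FIF FFI FFI FFI FIF.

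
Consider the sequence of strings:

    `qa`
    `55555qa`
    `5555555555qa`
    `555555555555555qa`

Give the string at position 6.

5555555555555555555555555qa

The strings grow by a fixed prefix 55555 each time.
From 555555555555555qa, 2 further steps: 555555555555555qa → 55555555555555555555qa → (answer).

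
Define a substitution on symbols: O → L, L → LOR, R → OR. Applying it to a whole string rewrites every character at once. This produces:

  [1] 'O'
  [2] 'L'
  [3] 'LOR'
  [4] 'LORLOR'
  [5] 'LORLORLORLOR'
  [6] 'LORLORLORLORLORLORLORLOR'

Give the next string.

LORLORLORLORLORLORLORLORLORLORLORLORLORLORLORLOR

φ(LORLORLORLORLORLORLORLOR) expands symbol-by-symbol to LOR L OR LOR L OR LOR L OR LOR L OR LOR L OR LOR L OR LOR L OR LOR L OR; joining the 24 pieces gives the next term.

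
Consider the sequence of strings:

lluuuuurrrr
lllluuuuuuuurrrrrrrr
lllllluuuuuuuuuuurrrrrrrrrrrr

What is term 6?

lllllllllllluuuuuuuuuuuuuuuuuuuurrrrrrrrrrrrrrrrrrrrrrrr

Term n consists of 2n l's, followed by 3n+2 u's, followed by 4n r's (n = 1, 2, …).
At n = 6 the blocks have lengths 12, 20, 24.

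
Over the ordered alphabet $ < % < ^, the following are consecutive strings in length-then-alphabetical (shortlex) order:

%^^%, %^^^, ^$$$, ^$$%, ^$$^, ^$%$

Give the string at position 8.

^$%^

Continuing the enumeration 2 steps past ^$%$: ^$%$ → ^$%% → (answer).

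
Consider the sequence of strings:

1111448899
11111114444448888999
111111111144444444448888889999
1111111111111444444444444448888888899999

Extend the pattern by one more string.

The n-th term is 3n+1 1's then 4n-2 4's then 2n 8's then n+1 9's (n = 1, 2, …).
At n = 5 the blocks have lengths 16, 18, 10, 6.

11111111111111114444444444444444448888888888999999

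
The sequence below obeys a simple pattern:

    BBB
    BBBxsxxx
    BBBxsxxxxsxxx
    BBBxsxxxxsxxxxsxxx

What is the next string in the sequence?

Each term is the previous one with xsxxx appended.
So the next term is BBBxsxxxxsxxxxsxxx·xsxxx.

BBBxsxxxxsxxxxsxxxxsxxx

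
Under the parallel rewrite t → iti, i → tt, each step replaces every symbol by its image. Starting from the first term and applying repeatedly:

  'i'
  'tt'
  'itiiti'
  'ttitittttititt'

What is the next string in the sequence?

itiitittitittitiitiitiitittitittitiiti

φ(ttitittttititt) expands symbol-by-symbol to iti iti tt iti tt iti iti iti iti tt iti tt iti iti; joining the 14 pieces gives the next term.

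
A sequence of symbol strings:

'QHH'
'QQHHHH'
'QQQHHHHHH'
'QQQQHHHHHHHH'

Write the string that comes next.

Term n consists of n Q's, followed by 2n H's (n = 1, 2, …).
Setting n = 5 gives 5, 10 characters in each block.

QQQQQHHHHHHHHHH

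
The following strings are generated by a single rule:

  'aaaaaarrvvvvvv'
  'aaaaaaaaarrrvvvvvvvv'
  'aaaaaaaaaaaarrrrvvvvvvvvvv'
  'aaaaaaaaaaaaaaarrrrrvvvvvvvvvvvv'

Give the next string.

Term n consists of 3n a's, followed by n r's, followed by 2n+2 v's, where the shown terms are n = 2, 3, 4, 5.
At n = 6 the blocks have lengths 18, 6, 14.

aaaaaaaaaaaaaaaaaarrrrrrvvvvvvvvvvvvvv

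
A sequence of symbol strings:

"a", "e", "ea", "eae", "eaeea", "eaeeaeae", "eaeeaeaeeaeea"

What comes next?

Each term (from the third on) is the previous term followed by the one before it: term 3 = e·a = ea.
So term 8 is eaeeaeaeeaeea·eaeeaeae.

eaeeaeaeeaeeaeaeeaeae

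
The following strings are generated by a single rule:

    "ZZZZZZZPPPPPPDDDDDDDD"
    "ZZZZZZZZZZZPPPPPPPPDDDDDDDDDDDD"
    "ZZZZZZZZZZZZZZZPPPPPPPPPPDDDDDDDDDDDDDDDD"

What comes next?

Term n consists of 4n-1 Z's, followed by 2n+2 P's, followed by 4n D's, where the shown terms are n = 2, 3, 4.
For the next term, n = 5, so the run lengths are 19, 12, 20.

ZZZZZZZZZZZZZZZZZZZPPPPPPPPPPPPDDDDDDDDDDDDDDDDDDDD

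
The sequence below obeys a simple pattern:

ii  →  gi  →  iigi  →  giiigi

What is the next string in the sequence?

From term 3 onward, concatenate the second-to-last term with the last: ii·gi = iigi, gi·iigi = giiigi, …
Continuing: iigi · giiigi gives term 5.

iigigiiigi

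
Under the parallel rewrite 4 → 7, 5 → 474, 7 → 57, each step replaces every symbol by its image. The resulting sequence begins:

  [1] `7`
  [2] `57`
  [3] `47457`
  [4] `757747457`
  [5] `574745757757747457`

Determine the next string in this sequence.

Replace each of the 18 characters of 574745757757747457 in place — 474 57 7 57 7 474 57 474 57 57 474 57 57 7 57 7 474 57 — and concatenate.

4745775774745747457574745757757747457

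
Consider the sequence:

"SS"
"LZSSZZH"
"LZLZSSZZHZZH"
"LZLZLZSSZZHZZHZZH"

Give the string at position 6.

LZLZLZLZLZSSZZHZZHZZHZZHZZH

Every step adds LZ to the front and ZZH to the end of the previous string.
From LZLZLZSSZZHZZHZZH, 2 further steps: LZLZLZSSZZHZZHZZH → LZLZLZLZSSZZHZZHZZHZZH → (answer).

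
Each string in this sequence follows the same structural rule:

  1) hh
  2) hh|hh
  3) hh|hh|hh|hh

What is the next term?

s(k+1) = s(k)·|·s(k) — each term doubles the last with '|' between the halves.
So the next term is two copies of hh|hh|hh|hh with '|' between the halves.

hh|hh|hh|hh|hh|hh|hh|hh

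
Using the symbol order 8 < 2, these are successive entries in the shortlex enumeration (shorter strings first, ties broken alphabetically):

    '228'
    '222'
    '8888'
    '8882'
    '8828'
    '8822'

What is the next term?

8288

Treat 8822 as a base-2 numeral over the given alphabet and add one, carrying through any trailing 2's.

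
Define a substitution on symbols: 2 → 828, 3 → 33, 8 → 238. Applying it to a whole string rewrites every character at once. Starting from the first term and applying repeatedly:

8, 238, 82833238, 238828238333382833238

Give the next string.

Rewriting the 21 symbols of 238828238333382833238 one by one yields 828 33 238 238 828 238 828 33 238 33 33 33 33 238 828 238 33 33 828 33 238; concatenated:

828332382388282388283323833333333238828238333382833238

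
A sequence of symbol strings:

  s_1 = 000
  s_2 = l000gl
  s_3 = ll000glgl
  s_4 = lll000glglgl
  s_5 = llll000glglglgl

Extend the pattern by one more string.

Every step adds l to the front and gl to the end of the previous string.
So the next term is l·llll000glglglgl·gl.

lllll000glglglglgl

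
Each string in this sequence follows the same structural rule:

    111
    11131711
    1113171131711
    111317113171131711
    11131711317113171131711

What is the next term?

1113171131711317113171131711

Each term is the previous one with 31711 appended.
So the next term is 11131711317113171131711·31711.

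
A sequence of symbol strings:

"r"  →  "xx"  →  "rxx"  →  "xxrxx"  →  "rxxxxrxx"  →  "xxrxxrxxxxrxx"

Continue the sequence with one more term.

From term 3 onward, concatenate the second-to-last term with the last: r·xx = rxx, xx·rxx = xxrxx, …
So term 7 is rxxxxrxx·xxrxxrxxxxrxx.

rxxxxrxxxxrxxrxxxxrxx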